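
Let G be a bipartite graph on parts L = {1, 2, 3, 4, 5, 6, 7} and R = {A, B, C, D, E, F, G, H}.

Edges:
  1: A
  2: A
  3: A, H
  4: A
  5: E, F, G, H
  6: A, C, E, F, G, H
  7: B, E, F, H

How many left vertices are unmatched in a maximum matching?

A valid assignment of size 5: 1–A, 3–H, 5–E, 6–G, 7–B.
The set {1, 2, 4} has only 1 neighbour ({A}), so by Hall's theorem at most 5 of the 7 left vertices can be matched.
That matches 5 of the 7, leaving 2 unmatched; no matching can do better.

2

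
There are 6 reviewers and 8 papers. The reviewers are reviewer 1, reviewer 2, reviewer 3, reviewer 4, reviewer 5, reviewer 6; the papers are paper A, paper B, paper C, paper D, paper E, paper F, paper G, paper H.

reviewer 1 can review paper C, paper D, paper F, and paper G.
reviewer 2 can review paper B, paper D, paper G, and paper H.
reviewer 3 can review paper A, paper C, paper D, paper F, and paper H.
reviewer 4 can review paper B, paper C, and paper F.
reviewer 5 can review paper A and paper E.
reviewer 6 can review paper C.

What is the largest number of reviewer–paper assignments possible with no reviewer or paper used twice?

For example, pair reviewer 1–paper D, reviewer 2–paper B, reviewer 3–paper A, reviewer 4–paper F, reviewer 5–paper E, reviewer 6–paper C.
This saturates every reviewer, so 6 is the maximum.

6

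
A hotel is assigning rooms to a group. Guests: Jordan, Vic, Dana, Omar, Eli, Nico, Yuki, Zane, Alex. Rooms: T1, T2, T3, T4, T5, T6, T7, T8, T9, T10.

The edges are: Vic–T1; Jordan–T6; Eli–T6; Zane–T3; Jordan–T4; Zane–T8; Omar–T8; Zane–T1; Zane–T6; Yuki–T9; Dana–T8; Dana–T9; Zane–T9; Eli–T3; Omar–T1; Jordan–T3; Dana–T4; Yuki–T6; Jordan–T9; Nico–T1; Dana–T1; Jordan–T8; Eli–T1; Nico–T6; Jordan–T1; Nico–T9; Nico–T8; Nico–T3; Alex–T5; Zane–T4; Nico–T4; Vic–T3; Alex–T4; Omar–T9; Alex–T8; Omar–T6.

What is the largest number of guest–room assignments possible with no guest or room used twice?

7

For example, pair Jordan-T3, Vic-T1, Dana-T8, Omar-T9, Eli-T6, Nico-T4, Alex-T5.
The set {Jordan, Vic, Dana, Omar, Eli, Nico, Yuki, Zane} has only 6 neighbours ({T1, T3, T4, T6, T8, T9}), so by Hall's theorem at most 7 of the 9 guests can be matched.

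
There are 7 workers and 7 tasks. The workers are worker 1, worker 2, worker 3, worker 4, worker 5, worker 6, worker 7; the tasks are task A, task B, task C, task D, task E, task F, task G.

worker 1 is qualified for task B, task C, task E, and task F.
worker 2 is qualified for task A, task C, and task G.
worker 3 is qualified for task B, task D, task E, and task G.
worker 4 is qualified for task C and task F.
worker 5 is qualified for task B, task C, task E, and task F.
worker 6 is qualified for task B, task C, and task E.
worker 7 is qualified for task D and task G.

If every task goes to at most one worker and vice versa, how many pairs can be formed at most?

7

For example, pair worker 1–task B, worker 2–task A, worker 3–task G, worker 4–task C, worker 5–task F, worker 6–task E, worker 7–task D.
This saturates every worker, so 7 is the maximum.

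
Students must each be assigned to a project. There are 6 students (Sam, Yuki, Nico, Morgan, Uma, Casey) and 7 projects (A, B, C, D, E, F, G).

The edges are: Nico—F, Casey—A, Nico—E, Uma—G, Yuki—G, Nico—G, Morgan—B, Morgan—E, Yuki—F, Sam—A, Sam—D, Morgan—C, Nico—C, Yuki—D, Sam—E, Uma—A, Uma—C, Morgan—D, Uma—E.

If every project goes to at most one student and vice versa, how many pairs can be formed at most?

6

For example, pair Sam→D, Yuki→F, Nico→C, Morgan→B, Uma→E, Casey→A.
This saturates every student, so 6 is the maximum.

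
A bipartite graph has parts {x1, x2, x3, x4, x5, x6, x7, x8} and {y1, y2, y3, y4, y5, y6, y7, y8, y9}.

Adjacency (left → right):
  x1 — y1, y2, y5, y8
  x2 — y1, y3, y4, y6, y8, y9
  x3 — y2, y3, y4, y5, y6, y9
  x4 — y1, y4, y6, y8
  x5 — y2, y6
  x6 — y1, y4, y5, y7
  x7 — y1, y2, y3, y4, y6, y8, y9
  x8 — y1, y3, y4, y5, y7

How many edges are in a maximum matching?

One maximum matching: x1-y5, x2-y9, x3-y6, x4-y4, x5-y2, x6-y1, x7-y3, x8-y7.
All 8 left vertices are matched, so no larger matching exists.

8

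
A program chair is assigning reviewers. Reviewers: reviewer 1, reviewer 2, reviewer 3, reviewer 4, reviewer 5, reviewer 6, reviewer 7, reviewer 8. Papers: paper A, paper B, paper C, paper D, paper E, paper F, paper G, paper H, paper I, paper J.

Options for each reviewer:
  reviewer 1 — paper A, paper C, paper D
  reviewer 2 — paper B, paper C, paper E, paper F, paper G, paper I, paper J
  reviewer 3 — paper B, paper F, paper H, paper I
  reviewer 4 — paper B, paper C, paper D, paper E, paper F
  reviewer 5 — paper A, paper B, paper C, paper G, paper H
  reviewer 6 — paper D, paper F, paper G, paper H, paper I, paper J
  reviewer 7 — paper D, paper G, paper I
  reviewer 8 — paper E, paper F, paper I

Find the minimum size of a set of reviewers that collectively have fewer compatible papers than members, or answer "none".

A matching saturating every reviewer exists, for instance reviewer 1→paper C, reviewer 2→paper B, reviewer 3→paper H, reviewer 4→paper E, reviewer 5→paper G, reviewer 6→paper J, reviewer 7→paper D, reviewer 8→paper I.
By Hall's marriage theorem, this means |N(S)| ≥ |S| for every subset S, so no violating subset exists.

none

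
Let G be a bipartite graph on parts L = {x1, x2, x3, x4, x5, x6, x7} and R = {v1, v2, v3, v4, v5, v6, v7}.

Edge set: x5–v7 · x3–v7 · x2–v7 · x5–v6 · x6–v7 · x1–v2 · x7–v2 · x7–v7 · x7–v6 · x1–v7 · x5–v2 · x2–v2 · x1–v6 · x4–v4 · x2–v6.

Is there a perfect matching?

The set {x1, x2, x3, x5, x6, x7} has only 3 neighbours ({v2, v6, v7}), so by Hall's theorem at most 4 of the 7 left vertices can be matched.
Hence no matching covers every left vertex.

No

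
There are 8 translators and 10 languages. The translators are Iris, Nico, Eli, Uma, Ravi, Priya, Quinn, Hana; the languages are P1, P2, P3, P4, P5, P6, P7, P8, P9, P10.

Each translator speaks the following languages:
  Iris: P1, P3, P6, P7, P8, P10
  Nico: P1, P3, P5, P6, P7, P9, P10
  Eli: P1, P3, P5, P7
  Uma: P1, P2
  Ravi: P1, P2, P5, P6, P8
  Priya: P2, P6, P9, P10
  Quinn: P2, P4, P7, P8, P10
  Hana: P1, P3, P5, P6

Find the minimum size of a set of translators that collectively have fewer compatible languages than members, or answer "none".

A matching saturating every translator exists, for instance Iris→P3, Nico→P10, Eli→P5, Uma→P2, Ravi→P8, Priya→P9, Quinn→P7, Hana→P1.
By Hall's marriage theorem, this means |N(S)| ≥ |S| for every subset S, so no violating subset exists.

none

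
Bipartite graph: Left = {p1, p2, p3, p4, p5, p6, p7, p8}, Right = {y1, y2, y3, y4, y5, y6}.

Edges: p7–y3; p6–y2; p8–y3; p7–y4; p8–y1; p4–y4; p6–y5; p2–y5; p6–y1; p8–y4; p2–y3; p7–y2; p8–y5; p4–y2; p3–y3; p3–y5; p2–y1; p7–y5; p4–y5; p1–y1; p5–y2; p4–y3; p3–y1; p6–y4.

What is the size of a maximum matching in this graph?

5

One maximum matching: p1-y1, p2-y5, p3-y3, p4-y4, p5-y2.
The set {p1, p2, p3, p4, p5, p6, p7, p8} has only 5 neighbours ({y1, y2, y3, y4, y5}), so by Hall's theorem at most 5 of the 8 left vertices can be matched.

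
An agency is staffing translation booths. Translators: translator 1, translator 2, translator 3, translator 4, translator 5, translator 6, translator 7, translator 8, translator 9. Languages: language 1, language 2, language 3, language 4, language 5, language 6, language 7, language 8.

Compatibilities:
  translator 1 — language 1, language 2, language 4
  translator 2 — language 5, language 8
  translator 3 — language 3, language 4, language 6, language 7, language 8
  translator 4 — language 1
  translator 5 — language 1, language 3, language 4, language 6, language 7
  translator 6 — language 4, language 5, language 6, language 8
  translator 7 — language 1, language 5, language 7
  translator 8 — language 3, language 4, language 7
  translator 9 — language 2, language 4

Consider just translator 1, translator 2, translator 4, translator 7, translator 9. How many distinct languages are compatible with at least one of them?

6

The union of neighbours of {translator 1, translator 2, translator 4, translator 7, translator 9} is {language 1, language 2, language 4, language 5, language 7, language 8}, which has 6 elements.
Since |N(S)| = 6 ≥ |S| = 5, Hall's condition holds for this subset.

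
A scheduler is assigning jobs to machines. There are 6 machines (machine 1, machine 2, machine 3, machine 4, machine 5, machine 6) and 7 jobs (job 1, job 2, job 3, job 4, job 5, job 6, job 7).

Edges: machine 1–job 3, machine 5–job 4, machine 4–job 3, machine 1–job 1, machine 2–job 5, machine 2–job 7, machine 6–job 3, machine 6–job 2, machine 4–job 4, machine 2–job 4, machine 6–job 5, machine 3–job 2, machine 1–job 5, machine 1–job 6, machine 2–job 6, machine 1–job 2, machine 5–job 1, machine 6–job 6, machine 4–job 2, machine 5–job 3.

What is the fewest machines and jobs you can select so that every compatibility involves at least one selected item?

{machine 1, machine 2, machine 3, machine 4, machine 5, machine 6} is a vertex cover of size 6: every edge has an endpoint in this set.
No smaller cover exists because machine 1–job 5, machine 2–job 4, machine 3–job 2, machine 4–job 3, machine 5–job 1, machine 6–job 6 is a matching of size 6, and a cover must include an endpoint of each of these disjoint edges (König's theorem).

6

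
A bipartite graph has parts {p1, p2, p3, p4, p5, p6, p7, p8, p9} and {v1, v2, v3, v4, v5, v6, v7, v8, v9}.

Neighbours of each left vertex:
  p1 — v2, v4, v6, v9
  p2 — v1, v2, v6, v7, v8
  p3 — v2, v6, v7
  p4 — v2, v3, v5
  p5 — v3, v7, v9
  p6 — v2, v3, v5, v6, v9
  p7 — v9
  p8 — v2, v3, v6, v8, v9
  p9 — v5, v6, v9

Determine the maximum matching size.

For example, pair p1→v4, p2→v1, p3→v2, p4→v3, p5→v7, p6→v5, p7→v9, p8→v8, p9→v6.
This saturates every left vertex, so 9 is the maximum.

9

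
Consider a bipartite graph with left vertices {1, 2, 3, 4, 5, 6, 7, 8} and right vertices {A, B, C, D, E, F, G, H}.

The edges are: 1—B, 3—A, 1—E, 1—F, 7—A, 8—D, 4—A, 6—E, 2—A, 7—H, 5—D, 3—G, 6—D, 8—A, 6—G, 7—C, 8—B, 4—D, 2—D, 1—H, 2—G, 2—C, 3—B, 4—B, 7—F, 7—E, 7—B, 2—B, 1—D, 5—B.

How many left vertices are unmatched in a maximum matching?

0

A valid assignment of size 8: 1–F, 2–C, 3–G, 4–A, 5–D, 6–E, 7–H, 8–B.
All 8 left vertices are matched, so no larger matching exists.
That matches 8 of the 8, leaving 0 unmatched; no matching can do better.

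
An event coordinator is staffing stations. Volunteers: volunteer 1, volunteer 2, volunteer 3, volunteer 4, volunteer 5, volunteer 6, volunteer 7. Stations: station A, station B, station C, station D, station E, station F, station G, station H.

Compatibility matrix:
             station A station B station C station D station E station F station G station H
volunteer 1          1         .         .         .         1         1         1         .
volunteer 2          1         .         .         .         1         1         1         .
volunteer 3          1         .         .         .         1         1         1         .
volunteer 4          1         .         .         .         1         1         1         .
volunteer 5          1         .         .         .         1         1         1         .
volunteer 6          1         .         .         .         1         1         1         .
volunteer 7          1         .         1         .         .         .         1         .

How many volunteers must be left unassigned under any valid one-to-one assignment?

2

A valid assignment of size 5: volunteer 1-station E, volunteer 2-station F, volunteer 3-station G, volunteer 4-station A, volunteer 7-station C.
The set {volunteer 1, volunteer 2, volunteer 3, volunteer 4, volunteer 5, volunteer 6} has only 4 neighbours ({station A, station E, station F, station G}), so by Hall's theorem at most 5 of the 7 volunteers can be matched.
That matches 5 of the 7, leaving 2 unmatched; no matching can do better.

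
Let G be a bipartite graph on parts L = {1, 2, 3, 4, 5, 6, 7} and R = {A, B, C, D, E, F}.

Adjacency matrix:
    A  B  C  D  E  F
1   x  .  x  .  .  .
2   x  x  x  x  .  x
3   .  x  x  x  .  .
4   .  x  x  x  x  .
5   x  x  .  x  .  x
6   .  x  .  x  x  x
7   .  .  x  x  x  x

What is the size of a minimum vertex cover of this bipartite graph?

The 6 edges 1–C, 2–A, 3–D, 4–E, 5–F, 6–B form a matching, so any vertex cover needs at least 6 vertices (one per matched edge).
Conversely {A, B, C, D, E, F} meets every edge and has exactly 6 vertices, so 6 is optimal.

6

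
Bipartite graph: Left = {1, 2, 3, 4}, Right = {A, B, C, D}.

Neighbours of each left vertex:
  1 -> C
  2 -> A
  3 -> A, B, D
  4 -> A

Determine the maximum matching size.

3

For example, pair 1–C, 2–A, 3–B.
The set {2, 4} has only 1 neighbour ({A}), so by Hall's theorem at most 3 of the 4 left vertices can be matched.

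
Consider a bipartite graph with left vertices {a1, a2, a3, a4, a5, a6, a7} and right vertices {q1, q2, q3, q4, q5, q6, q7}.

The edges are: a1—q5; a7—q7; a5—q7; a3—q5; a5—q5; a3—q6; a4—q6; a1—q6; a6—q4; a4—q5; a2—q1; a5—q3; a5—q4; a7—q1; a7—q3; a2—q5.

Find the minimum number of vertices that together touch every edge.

6

The 6 edges a1–q6, a2–q1, a3–q5, a5–q3, a6–q4, a7–q7 form a matching, so any vertex cover needs at least 6 vertices (one per matched edge).
Conversely {a2, a5, a6, a7, q5, q6} meets every edge and has exactly 6 vertices, so 6 is optimal.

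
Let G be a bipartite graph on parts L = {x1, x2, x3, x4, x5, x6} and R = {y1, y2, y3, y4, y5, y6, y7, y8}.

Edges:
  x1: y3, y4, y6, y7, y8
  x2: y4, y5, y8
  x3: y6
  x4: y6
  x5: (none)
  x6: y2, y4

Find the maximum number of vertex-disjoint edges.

For example, pair x1→y7, x2→y8, x3→y6, x6→y2.
The set {x3, x4, x5} has only 1 neighbour ({y6}), so by Hall's theorem at most 4 of the 6 left vertices can be matched.

4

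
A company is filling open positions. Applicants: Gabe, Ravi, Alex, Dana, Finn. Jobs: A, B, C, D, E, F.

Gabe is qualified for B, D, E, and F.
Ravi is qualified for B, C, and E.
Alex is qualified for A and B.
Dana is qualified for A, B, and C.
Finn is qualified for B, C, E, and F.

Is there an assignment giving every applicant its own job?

A valid assignment of size 5: Gabe–D, Ravi–E, Alex–A, Dana–C, Finn–B.
All 5 applicants are covered.

Yes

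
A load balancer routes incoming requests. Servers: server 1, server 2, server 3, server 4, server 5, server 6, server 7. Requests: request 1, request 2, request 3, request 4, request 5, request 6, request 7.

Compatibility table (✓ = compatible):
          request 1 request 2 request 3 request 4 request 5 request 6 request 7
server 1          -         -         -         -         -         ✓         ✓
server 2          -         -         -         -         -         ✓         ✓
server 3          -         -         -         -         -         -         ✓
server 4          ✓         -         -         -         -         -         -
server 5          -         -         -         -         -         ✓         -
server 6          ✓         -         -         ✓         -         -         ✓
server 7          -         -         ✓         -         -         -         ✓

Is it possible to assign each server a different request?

No

The set {server 1, server 2, server 3, server 5} has only 2 neighbours ({request 6, request 7}), so by Hall's theorem at most 5 of the 7 servers can be matched.
Hence no matching covers every server.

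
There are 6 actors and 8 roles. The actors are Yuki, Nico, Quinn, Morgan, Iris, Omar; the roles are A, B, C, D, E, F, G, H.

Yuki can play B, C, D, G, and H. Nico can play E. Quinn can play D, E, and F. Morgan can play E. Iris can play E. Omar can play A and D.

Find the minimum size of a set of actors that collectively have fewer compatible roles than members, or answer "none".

Take S = {Nico, Morgan}. Its neighbourhood is {E}, so |N(S)| = 1 < |S| = 2.
No single vertex violates Hall's condition since each has at least one neighbour, so 2 is the minimum.

2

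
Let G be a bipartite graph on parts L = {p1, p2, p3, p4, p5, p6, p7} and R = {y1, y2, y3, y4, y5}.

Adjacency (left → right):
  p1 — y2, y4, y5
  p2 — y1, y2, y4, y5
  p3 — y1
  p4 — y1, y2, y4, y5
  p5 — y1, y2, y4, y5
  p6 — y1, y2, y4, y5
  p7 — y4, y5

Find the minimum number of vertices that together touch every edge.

4

A maximum matching has 4 edges (e.g. p1–y4, p2–y5, p3–y1, p4–y2).
By König's theorem the minimum vertex cover has the same size. One such cover is {y1, y2, y4, y5}.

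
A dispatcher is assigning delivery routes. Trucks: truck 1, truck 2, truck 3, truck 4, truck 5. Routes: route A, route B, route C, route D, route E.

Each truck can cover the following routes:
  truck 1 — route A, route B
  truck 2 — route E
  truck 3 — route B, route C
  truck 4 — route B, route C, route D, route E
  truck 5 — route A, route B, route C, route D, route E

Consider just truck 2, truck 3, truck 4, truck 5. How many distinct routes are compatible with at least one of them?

5

The union of neighbours of {truck 2, truck 3, truck 4, truck 5} is {route A, route B, route C, route D, route E}, which has 5 elements.
Since |N(S)| = 5 ≥ |S| = 4, Hall's condition holds for this subset.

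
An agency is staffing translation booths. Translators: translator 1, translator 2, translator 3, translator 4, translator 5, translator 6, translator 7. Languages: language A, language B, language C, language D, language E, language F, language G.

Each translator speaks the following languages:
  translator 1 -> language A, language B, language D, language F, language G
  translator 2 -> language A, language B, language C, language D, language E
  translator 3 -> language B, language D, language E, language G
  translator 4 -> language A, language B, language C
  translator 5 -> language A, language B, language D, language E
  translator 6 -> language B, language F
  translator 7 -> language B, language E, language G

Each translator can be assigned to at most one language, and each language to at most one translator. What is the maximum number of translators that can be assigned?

A valid assignment of size 7: translator 1-language G, translator 2-language D, translator 3-language E, translator 4-language C, translator 5-language A, translator 6-language F, translator 7-language B.
This saturates every translator, so 7 is the maximum.

7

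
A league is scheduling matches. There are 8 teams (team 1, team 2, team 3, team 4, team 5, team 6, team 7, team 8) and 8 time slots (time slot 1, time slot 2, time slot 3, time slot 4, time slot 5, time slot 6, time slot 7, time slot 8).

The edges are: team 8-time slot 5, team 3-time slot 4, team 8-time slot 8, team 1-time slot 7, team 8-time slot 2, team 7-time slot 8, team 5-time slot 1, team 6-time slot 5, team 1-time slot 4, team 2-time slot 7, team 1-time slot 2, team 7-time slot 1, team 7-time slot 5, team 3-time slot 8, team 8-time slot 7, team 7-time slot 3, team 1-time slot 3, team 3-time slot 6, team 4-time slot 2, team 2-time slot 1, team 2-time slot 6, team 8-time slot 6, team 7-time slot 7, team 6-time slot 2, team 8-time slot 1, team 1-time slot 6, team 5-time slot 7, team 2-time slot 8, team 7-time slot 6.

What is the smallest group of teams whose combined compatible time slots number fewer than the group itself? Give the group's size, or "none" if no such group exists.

A matching saturating every team exists, for instance team 1→time slot 3, team 2→time slot 6, team 3→time slot 4, team 4→time slot 2, team 5→time slot 1, team 6→time slot 5, team 7→time slot 7, team 8→time slot 8.
By Hall's marriage theorem, this means |N(S)| ≥ |S| for every subset S, so no violating subset exists.

none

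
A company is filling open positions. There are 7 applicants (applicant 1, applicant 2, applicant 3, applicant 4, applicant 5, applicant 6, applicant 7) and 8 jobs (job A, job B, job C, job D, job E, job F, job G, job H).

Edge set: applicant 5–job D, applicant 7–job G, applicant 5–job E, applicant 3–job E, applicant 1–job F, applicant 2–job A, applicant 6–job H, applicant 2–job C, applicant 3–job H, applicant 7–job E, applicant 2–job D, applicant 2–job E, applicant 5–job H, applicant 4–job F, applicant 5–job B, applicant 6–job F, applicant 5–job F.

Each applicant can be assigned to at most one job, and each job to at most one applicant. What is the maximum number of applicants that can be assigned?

6

A valid assignment of size 6: applicant 1–job F, applicant 2–job A, applicant 3–job E, applicant 5–job D, applicant 6–job H, applicant 7–job G.
The set {applicant 1, applicant 4} has only 1 neighbour ({job F}), so by Hall's theorem at most 6 of the 7 applicants can be matched.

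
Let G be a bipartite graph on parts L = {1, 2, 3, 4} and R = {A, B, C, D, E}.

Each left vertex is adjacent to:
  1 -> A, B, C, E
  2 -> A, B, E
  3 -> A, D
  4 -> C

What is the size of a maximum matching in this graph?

For example, pair 1–E, 2–B, 3–D, 4–C.
This saturates every left vertex, so 4 is the maximum.

4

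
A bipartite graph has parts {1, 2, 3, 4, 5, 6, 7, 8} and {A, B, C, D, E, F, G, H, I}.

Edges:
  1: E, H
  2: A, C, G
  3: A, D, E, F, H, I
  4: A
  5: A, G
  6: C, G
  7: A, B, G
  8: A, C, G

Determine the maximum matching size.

For example, pair 1-H, 2-C, 3-E, 4-A, 5-G, 7-B.
The set {2, 4, 5, 6, 8} has only 3 neighbours ({A, C, G}), so by Hall's theorem at most 6 of the 8 left vertices can be matched.

6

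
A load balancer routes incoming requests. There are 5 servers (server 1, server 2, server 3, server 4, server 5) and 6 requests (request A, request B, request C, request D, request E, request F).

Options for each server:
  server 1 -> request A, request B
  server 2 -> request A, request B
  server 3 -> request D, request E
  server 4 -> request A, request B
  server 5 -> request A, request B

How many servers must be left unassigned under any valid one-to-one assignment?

2

A valid assignment of size 3: server 1→request B, server 2→request A, server 3→request E.
The set {server 1, server 2, server 4, server 5} has only 2 neighbours ({request A, request B}), so by Hall's theorem at most 3 of the 5 servers can be matched.
That matches 3 of the 5, leaving 2 unmatched; no matching can do better.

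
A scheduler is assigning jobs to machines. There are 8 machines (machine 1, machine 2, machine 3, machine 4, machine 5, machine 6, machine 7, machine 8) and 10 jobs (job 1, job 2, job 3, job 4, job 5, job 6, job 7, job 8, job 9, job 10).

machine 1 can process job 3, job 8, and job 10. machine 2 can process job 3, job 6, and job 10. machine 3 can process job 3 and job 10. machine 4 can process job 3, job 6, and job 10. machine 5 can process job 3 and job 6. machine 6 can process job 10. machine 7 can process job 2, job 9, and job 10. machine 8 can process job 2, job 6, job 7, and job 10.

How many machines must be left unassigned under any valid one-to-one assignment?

2

For example, pair machine 1-job 8, machine 2-job 6, machine 3-job 10, machine 4-job 3, machine 7-job 9, machine 8-job 2.
The set {machine 2, machine 3, machine 4, machine 5, machine 6} has only 3 neighbours ({job 10, job 3, job 6}), so by Hall's theorem at most 6 of the 8 machines can be matched.
That matches 6 of the 8, leaving 2 unmatched; no matching can do better.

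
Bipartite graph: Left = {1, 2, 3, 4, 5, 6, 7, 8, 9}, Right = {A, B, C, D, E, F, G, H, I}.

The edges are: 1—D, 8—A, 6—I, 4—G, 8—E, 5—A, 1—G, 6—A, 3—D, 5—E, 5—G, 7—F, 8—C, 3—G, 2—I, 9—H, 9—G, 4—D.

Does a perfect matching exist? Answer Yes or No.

The set {1, 3, 4} has only 2 neighbours ({D, G}), so by Hall's theorem at most 8 of the 9 left vertices can be matched.
Hence no matching covers every left vertex.

No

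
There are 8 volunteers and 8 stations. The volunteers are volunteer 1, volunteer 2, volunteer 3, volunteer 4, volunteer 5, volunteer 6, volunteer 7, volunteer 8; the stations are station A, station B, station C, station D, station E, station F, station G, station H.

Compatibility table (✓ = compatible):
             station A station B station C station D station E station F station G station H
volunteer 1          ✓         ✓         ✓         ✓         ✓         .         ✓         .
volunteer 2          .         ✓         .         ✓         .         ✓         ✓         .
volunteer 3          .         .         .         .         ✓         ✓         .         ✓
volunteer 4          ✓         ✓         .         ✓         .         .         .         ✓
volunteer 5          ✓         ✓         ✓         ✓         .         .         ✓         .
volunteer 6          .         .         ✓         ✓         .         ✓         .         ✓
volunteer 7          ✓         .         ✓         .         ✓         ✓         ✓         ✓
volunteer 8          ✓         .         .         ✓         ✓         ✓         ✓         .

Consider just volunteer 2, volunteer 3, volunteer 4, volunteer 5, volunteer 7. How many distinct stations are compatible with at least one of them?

8

The union of neighbours of {volunteer 2, volunteer 3, volunteer 4, volunteer 5, volunteer 7} is {station A, station B, station C, station D, station E, station F, station G, station H}, which has 8 elements.
Since |N(S)| = 8 ≥ |S| = 5, Hall's condition holds for this subset.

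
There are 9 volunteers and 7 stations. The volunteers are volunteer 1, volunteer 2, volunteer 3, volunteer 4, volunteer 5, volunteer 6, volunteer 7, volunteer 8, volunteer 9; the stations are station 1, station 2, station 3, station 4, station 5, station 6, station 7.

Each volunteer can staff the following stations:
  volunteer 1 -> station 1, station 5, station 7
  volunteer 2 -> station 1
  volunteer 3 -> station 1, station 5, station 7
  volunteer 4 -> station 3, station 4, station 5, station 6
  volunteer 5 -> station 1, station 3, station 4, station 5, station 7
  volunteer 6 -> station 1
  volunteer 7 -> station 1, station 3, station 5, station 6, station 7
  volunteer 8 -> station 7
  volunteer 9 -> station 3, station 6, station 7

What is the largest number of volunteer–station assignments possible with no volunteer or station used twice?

6

A valid assignment of size 6: volunteer 1-station 5, volunteer 2-station 1, volunteer 3-station 7, volunteer 4-station 4, volunteer 5-station 3, volunteer 7-station 6.
The set {volunteer 1, volunteer 2, volunteer 3, volunteer 4, volunteer 5, volunteer 6, volunteer 7, volunteer 8, volunteer 9} has only 6 neighbours ({station 1, station 3, station 4, station 5, station 6, station 7}), so by Hall's theorem at most 6 of the 9 volunteers can be matched.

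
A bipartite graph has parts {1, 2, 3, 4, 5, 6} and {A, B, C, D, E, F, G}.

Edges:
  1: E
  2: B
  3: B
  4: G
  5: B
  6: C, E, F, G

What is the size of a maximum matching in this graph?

4

A valid assignment of size 4: 1-E, 2-B, 4-G, 6-C.
The set {2, 3, 5} has only 1 neighbour ({B}), so by Hall's theorem at most 4 of the 6 left vertices can be matched.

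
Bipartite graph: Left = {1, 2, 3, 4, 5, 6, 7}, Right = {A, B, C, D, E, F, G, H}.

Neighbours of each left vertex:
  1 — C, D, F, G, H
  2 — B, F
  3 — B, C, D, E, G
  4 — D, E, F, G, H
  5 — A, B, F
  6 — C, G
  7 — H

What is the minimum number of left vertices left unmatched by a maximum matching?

For example, pair 1–G, 2–F, 3–B, 4–E, 5–A, 6–C, 7–H.
This saturates every left vertex, so 7 is the maximum.
That matches 7 of the 7, leaving 0 unmatched; no matching can do better.

0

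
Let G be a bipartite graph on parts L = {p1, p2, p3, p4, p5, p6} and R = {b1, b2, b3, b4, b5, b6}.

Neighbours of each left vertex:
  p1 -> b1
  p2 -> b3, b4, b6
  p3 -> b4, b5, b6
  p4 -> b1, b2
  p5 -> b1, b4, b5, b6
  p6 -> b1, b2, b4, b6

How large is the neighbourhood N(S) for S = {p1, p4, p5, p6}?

5

The union of neighbours of {p1, p4, p5, p6} is {b1, b2, b4, b5, b6}, which has 5 elements.
Since |N(S)| = 5 ≥ |S| = 4, Hall's condition holds for this subset.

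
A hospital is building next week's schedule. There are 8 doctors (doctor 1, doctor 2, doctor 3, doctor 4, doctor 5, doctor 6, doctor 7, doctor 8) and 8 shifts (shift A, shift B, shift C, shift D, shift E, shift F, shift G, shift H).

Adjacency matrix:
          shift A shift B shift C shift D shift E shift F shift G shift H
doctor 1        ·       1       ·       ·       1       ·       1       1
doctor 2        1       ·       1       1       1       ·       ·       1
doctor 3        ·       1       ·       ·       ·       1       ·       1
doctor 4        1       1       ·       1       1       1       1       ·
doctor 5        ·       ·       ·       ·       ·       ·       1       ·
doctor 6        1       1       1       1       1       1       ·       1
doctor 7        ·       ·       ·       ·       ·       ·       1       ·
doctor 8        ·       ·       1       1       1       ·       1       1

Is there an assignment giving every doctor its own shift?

No

The set {doctor 5, doctor 7} has only 1 neighbour ({shift G}), so by Hall's theorem at most 7 of the 8 doctors can be matched.
Hence no matching covers every doctor.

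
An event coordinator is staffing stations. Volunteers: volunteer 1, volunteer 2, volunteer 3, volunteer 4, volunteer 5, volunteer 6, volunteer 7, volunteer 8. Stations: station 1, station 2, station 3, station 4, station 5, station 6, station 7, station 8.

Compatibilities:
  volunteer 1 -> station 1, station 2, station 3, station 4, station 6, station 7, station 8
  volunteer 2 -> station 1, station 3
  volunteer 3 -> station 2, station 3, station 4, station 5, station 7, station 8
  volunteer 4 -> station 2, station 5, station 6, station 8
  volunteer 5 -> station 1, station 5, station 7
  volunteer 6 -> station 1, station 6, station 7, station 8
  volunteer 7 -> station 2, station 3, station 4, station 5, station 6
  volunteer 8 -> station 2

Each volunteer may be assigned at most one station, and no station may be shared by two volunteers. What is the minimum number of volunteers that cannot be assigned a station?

One maximum matching: volunteer 1→station 7, volunteer 2→station 3, volunteer 3→station 4, volunteer 4→station 5, volunteer 5→station 1, volunteer 6→station 8, volunteer 7→station 6, volunteer 8→station 2.
All 8 volunteers are matched, so no larger matching exists.
That matches 8 of the 8, leaving 0 unmatched; no matching can do better.

0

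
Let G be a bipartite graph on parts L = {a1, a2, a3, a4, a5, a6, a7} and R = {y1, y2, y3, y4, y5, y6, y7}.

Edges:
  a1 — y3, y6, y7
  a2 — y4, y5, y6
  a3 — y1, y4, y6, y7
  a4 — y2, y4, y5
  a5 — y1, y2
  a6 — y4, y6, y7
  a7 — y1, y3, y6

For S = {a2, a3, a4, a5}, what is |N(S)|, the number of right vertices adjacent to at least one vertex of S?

6

The union of neighbours of {a2, a3, a4, a5} is {y1, y2, y4, y5, y6, y7}, which has 6 elements.
Since |N(S)| = 6 ≥ |S| = 4, Hall's condition holds for this subset.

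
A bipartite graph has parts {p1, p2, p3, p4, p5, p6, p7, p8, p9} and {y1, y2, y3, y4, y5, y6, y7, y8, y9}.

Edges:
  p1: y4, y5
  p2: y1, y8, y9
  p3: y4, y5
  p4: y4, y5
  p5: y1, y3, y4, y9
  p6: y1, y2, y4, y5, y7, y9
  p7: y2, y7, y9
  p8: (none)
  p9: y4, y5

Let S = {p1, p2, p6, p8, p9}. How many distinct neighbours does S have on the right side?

7

The union of neighbours of {p1, p2, p6, p8, p9} is {y1, y2, y4, y5, y7, y8, y9}, which has 7 elements.
Since |N(S)| = 7 ≥ |S| = 5, Hall's condition holds for this subset.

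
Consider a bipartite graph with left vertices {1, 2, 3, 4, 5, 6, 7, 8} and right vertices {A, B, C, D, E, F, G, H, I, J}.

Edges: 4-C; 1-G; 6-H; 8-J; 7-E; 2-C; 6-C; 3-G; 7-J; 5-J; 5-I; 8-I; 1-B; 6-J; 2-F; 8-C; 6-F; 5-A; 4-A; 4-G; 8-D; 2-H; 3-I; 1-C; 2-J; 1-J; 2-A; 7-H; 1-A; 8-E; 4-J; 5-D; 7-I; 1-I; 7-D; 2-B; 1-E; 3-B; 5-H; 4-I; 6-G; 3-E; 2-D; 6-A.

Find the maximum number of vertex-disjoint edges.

For example, pair 1-G, 2-A, 3-B, 4-I, 5-D, 6-H, 7-E, 8-J.
All 8 left vertices are matched, so no larger matching exists.

8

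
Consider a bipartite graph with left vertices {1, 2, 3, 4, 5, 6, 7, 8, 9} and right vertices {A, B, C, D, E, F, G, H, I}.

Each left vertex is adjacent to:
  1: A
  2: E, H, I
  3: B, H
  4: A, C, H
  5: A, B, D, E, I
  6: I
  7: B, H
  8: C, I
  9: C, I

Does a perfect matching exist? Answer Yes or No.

The set {1, 3, 4, 6, 7, 8, 9} has only 5 neighbours ({A, B, C, H, I}), so by Hall's theorem at most 7 of the 9 left vertices can be matched.
Hence no matching covers every left vertex.

No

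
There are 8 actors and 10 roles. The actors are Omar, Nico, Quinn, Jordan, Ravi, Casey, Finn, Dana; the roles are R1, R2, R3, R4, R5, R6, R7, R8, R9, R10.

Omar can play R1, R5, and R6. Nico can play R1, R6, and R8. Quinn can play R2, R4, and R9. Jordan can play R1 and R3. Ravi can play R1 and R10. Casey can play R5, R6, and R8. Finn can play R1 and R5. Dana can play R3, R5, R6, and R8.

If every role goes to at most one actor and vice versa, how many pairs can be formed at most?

7

One maximum matching: Omar–R6, Nico–R1, Quinn–R4, Jordan–R3, Ravi–R10, Casey–R8, Finn–R5.
The set {Omar, Nico, Jordan, Casey, Finn, Dana} has only 5 neighbours ({R1, R3, R5, R6, R8}), so by Hall's theorem at most 7 of the 8 actors can be matched.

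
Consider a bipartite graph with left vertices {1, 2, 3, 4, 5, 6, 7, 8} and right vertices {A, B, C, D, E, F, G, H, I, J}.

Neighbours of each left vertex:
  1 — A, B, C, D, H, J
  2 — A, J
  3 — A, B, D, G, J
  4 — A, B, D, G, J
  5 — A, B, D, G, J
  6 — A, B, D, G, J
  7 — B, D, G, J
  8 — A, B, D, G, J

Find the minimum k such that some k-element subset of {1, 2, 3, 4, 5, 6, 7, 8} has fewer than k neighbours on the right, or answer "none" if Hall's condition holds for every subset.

6

Take S = {2, 3, 4, 5, 6, 7}. Its neighbourhood is {A, B, D, G, J}, so |N(S)| = 5 < |S| = 6.
Every subset of size less than 6 has at least as many neighbours as members, so 6 is the minimum.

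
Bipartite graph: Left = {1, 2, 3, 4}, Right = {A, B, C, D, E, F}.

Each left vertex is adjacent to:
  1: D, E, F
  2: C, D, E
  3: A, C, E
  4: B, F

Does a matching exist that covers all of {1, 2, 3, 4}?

One maximum matching: 1–D, 2–C, 3–E, 4–B.
Every left vertex is matched, so this matching saturates all of them.

Yes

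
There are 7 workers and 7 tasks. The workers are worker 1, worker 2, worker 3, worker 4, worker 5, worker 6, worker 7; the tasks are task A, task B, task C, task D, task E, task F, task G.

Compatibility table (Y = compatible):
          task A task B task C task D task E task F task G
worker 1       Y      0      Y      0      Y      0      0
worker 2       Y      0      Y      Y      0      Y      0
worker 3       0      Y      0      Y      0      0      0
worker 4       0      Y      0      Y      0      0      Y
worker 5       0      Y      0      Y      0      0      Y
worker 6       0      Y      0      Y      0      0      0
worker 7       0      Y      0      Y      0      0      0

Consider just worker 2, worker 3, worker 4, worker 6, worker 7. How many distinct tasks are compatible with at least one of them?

6

The union of neighbours of {worker 2, worker 3, worker 4, worker 6, worker 7} is {task A, task B, task C, task D, task F, task G}, which has 6 elements.
Since |N(S)| = 6 ≥ |S| = 5, Hall's condition holds for this subset.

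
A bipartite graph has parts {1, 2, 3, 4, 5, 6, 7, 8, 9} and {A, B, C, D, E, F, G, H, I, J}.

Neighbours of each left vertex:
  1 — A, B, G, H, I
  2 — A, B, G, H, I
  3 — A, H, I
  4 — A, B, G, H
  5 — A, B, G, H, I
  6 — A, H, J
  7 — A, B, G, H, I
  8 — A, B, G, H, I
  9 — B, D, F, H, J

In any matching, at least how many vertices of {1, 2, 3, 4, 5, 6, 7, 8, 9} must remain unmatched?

2

One maximum matching: 1–H, 2–A, 3–I, 4–B, 5–G, 6–J, 9–F.
The set {1, 2, 3, 4, 5, 7, 8} has only 5 neighbours ({A, B, G, H, I}), so by Hall's theorem at most 7 of the 9 left vertices can be matched.
That matches 7 of the 9, leaving 2 unmatched; no matching can do better.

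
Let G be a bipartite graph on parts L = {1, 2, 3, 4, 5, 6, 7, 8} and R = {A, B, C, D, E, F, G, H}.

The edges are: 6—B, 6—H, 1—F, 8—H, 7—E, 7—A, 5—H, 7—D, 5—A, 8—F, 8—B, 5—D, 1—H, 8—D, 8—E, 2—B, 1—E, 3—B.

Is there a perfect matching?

The set {2, 3, 4} has only 1 neighbour ({B}), so by Hall's theorem at most 6 of the 8 left vertices can be matched.
Hence no matching covers every left vertex.

No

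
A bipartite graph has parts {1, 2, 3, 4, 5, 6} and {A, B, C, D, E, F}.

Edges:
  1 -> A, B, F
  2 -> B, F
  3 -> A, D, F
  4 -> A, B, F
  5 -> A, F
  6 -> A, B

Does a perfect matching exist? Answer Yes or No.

The set {1, 2, 4, 5, 6} has only 3 neighbours ({A, B, F}), so by Hall's theorem at most 4 of the 6 left vertices can be matched.
Hence no matching covers every left vertex.

No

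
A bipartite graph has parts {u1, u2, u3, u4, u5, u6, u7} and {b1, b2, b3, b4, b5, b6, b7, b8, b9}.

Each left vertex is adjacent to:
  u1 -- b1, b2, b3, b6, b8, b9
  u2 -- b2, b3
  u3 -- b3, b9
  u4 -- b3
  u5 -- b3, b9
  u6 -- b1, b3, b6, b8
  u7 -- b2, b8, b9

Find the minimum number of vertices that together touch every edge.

A maximum matching has 6 edges (e.g. u1–b1, u2–b2, u3–b9, u4–b3, u6–b6, u7–b8).
By König's theorem the minimum vertex cover has the same size. One such cover is {u1, u2, u6, u7, b3, b9}.

6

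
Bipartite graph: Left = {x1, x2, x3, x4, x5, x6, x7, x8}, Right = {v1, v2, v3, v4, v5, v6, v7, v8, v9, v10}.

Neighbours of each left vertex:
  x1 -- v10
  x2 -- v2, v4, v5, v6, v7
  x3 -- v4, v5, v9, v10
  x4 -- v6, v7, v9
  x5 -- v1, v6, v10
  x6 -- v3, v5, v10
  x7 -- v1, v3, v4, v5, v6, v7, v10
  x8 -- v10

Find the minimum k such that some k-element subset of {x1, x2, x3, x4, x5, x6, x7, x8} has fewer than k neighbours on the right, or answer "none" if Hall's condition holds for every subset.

2

Take S = {x1, x8}. Its neighbourhood is {v10}, so |N(S)| = 1 < |S| = 2.
No single vertex violates Hall's condition since each has at least one neighbour, so 2 is the minimum.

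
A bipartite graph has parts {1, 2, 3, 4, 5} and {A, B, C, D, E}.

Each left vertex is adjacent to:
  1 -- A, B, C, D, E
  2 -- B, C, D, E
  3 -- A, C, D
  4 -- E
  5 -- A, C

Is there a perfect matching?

For example, pair 1–A, 2–B, 3–D, 4–E, 5–C.
All 5 left vertices are covered.

Yes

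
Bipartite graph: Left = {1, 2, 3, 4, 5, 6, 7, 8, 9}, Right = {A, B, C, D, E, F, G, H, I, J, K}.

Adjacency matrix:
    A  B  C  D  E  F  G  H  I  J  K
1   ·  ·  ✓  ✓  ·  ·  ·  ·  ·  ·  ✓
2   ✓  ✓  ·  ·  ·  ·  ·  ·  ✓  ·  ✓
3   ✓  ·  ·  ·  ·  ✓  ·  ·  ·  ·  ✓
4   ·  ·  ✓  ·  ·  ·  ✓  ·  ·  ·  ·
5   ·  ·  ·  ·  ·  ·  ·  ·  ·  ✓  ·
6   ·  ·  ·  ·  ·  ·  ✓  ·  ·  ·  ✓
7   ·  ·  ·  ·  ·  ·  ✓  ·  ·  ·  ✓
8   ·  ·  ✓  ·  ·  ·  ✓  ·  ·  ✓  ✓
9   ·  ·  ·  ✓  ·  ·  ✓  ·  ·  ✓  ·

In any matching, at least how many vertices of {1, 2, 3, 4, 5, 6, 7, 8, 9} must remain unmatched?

2

One maximum matching: 1-D, 2-I, 3-F, 4-C, 5-J, 6-K, 7-G.
The set {1, 4, 5, 6, 7, 8, 9} has only 5 neighbours ({C, D, G, J, K}), so by Hall's theorem at most 7 of the 9 left vertices can be matched.
That matches 7 of the 9, leaving 2 unmatched; no matching can do better.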